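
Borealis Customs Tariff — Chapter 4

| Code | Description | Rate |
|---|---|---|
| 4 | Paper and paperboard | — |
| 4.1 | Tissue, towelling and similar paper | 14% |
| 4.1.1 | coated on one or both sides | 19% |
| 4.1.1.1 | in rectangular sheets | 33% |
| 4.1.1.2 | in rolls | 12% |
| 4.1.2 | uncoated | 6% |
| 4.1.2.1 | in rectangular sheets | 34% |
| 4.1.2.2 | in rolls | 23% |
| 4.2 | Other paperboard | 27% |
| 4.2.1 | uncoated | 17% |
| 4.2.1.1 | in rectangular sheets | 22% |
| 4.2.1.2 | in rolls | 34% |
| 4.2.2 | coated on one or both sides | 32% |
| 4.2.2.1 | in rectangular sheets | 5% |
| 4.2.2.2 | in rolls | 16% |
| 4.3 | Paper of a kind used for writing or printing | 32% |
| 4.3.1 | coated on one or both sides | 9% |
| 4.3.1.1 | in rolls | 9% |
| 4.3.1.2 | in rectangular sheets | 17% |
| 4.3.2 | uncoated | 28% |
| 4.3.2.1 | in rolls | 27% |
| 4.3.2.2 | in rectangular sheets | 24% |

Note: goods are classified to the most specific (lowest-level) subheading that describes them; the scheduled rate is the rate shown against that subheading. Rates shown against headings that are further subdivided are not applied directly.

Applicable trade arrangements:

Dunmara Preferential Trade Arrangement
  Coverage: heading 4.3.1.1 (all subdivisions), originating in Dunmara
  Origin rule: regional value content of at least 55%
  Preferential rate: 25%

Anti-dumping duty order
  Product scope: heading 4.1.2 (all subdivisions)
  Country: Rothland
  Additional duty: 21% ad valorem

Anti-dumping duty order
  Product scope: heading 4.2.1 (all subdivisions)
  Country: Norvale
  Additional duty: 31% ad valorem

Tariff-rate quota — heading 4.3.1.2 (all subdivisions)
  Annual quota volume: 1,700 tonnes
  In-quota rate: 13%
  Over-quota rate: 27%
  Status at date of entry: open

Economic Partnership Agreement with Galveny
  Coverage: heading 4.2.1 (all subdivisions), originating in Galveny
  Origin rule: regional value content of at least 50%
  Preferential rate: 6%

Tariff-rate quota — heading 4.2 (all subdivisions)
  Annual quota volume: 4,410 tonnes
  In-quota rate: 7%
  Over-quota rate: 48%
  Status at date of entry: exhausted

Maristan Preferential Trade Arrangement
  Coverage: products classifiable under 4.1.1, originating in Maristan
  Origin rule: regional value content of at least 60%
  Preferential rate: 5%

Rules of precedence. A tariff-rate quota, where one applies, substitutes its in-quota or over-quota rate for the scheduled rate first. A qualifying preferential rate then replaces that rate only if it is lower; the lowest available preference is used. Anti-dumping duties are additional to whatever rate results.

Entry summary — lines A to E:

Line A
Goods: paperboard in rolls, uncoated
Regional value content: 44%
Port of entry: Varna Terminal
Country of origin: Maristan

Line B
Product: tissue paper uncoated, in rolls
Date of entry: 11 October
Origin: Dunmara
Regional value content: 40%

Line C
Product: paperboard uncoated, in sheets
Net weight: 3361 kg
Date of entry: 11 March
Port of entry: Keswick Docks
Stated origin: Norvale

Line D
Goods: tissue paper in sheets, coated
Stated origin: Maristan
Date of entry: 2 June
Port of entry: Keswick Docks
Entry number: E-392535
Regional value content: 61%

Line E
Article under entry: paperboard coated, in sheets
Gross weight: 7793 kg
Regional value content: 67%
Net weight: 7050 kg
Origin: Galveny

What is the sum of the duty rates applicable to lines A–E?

203%

Line A: paperboard → 4.2; uncoated → 4.2.1; in rolls → 4.2.1.2. Scheduled 34%. quota on 4.2 exhausted → over-quota 48%; Maristan agreement on 4.1.1: 4.2.1.2 not covered. → 48%.
Line B: tissue paper → 4.1; uncoated → 4.1.2; in rolls → 4.1.2.2. Scheduled 23%. Dunmara agreement on 4.3.1.1: 4.1.2.2 not covered. → 23%.
Line C: paperboard → 4.2; uncoated → 4.2.1; in sheets → 4.2.1.1. Scheduled 22%. quota on 4.2 exhausted → over-quota 48%; anti-dumping (Norvale, 4.2.1): +31%; total 48% + 31% = 79%. → 79%.
Line D: tissue paper → 4.1; coated → 4.1.1; in sheets → 4.1.1.1. Scheduled 33%. Maristan agreement on 4.1.1: RVC ≥ 60% → 5% available; preferential 5%. → 5%.
Line E: paperboard → 4.2; coated → 4.2.2; in sheets → 4.2.2.1. Scheduled 5%. quota on 4.2 exhausted → over-quota 48%; Galveny agreement on 4.2.1: 4.2.2.1 not covered. → 48%.
Sum: 48% + 23% + 79% + 5% + 48% = 203%.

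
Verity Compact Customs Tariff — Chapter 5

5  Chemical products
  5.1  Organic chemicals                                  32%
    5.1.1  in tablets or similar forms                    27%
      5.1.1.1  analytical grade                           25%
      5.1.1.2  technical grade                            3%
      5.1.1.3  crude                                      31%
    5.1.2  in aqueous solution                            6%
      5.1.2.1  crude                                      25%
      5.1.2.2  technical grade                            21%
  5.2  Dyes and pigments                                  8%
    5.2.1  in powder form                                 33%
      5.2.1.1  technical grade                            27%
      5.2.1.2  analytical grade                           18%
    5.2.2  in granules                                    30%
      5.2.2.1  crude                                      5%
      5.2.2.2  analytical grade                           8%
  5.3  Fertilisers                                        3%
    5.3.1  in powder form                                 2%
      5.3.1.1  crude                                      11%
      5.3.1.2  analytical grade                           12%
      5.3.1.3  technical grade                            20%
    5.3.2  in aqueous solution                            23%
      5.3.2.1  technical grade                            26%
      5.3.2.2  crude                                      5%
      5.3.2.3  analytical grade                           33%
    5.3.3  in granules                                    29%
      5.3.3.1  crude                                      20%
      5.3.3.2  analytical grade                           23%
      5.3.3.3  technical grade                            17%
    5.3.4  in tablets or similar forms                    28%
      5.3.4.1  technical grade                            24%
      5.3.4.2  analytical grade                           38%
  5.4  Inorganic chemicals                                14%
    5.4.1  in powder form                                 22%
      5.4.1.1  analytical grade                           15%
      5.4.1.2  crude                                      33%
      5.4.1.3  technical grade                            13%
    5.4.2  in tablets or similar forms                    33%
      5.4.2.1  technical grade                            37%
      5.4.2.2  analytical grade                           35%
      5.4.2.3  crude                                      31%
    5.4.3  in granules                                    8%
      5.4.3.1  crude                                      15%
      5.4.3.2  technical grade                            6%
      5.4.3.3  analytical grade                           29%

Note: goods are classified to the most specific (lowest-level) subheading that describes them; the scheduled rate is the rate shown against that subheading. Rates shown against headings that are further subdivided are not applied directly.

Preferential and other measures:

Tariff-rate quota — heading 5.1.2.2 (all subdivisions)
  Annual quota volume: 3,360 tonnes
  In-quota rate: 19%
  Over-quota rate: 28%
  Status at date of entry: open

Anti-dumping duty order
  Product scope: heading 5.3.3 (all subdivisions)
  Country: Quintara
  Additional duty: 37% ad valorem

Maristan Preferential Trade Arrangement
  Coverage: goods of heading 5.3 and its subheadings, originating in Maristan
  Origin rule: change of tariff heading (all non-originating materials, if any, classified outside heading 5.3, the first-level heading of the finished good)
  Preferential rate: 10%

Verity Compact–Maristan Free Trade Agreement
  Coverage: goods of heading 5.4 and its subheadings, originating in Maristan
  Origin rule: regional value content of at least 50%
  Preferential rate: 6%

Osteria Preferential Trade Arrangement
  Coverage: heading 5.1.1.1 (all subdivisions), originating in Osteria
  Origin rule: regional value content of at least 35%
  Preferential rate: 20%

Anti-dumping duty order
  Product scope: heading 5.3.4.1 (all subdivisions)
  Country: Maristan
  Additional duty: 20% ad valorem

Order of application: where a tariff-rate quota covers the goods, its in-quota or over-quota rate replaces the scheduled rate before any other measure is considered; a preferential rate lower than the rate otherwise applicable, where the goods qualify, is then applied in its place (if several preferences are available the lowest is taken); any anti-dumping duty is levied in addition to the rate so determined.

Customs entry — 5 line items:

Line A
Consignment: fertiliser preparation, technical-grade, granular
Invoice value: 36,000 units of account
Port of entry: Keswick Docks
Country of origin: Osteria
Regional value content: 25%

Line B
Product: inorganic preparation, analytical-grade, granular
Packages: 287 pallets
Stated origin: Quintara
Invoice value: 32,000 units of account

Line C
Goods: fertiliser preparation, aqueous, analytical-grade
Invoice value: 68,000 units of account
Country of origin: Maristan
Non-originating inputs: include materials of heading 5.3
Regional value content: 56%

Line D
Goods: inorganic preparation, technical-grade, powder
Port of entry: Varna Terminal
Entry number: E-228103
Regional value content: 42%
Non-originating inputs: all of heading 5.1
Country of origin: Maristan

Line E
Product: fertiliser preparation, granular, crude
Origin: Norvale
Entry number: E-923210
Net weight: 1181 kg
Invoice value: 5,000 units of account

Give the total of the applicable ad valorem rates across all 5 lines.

112%

Line A: fertiliser → 5.3; granular → 5.3.3; technical-grade → 5.3.3.3. Scheduled 17%. Osteria agreement on 5.1.1.1: 5.3.3.3 not covered. → 17%.
Line B: inorganic → 5.4; granular → 5.4.3; analytical-grade → 5.4.3.3. Scheduled 29%. No special measure applies. → 29%.
Line C: fertiliser → 5.3; aqueous → 5.3.2; analytical-grade → 5.3.2.3. Scheduled 33%. Maristan agreement on 5.3: CTH not met; Maristan agreement on 5.4: 5.3.2.3 not covered. → 33%.
Line D: inorganic → 5.4; powder → 5.4.1; technical-grade → 5.4.1.3. Scheduled 13%. Maristan agreement on 5.3: 5.4.1.3 not covered; Maristan agreement on 5.4: RVC < 50%. → 13%.
Line E: fertiliser → 5.3; granular → 5.3.3; crude → 5.3.3.1. Scheduled 20%. No special measure applies. → 20%.
Sum: 17% + 29% + 33% + 13% + 20% = 112%.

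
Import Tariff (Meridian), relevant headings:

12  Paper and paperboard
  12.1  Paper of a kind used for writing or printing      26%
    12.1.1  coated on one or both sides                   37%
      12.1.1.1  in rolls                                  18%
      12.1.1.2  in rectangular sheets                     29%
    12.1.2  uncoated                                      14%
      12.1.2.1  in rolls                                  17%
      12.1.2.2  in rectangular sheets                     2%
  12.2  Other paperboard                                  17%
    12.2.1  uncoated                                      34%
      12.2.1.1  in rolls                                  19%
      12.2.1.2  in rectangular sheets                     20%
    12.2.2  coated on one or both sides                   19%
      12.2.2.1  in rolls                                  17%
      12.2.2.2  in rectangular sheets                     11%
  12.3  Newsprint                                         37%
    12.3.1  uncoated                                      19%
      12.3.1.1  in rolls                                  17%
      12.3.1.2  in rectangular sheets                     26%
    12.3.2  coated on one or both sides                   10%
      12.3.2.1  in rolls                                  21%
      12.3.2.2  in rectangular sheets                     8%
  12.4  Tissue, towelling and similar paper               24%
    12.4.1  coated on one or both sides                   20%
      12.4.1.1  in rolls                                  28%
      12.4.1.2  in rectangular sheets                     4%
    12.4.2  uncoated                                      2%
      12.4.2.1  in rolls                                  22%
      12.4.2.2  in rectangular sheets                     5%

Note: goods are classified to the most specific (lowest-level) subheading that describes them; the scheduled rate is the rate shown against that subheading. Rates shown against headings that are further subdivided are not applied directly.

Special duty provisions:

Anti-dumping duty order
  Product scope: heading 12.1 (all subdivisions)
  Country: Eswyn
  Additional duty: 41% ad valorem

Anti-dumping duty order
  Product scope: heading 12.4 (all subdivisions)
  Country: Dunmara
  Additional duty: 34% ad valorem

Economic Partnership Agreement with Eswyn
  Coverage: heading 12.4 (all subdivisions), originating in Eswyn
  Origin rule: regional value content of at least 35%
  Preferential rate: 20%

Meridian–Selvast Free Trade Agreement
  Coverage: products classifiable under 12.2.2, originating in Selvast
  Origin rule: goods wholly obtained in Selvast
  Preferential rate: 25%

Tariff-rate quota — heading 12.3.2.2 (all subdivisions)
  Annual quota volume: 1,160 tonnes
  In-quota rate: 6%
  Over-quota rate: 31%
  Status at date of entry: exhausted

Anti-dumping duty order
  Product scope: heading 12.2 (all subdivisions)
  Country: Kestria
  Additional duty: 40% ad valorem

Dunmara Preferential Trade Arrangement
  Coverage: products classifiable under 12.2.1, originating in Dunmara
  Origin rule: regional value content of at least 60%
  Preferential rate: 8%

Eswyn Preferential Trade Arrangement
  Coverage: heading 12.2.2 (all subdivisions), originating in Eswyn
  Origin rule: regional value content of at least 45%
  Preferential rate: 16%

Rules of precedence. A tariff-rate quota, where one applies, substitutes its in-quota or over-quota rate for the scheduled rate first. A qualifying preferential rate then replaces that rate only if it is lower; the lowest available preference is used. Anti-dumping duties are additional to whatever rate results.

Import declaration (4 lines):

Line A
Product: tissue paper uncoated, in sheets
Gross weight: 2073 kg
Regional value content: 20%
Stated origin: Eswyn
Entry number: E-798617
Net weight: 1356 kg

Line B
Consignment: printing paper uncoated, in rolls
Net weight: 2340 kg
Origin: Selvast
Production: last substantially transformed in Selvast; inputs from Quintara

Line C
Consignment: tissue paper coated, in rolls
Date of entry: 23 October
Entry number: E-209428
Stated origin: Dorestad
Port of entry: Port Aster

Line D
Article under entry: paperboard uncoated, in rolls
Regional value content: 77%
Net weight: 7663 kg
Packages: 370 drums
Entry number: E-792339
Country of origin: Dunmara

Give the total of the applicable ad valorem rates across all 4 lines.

Line A: tissue paper → 12.4; uncoated → 12.4.2; in sheets → 12.4.2.2. Scheduled 5%. Eswyn agreement on 12.4: RVC < 35%; Eswyn agreement on 12.2.2: 12.4.2.2 not covered. → 5%.
Line B: printing paper → 12.1; uncoated → 12.1.2; in rolls → 12.1.2.1. Scheduled 17%. Selvast agreement on 12.2.2: 12.1.2.1 not covered. → 17%.
Line C: tissue paper → 12.4; coated → 12.4.1; in rolls → 12.4.1.1. Scheduled 28%. No special measure applies. → 28%.
Line D: paperboard → 12.2; uncoated → 12.2.1; in rolls → 12.2.1.1. Scheduled 19%. Dunmara agreement on 12.2.1: RVC ≥ 60% → 8% available; preferential 8%. → 8%.
Sum: 5% + 17% + 28% + 8% = 58%.

58%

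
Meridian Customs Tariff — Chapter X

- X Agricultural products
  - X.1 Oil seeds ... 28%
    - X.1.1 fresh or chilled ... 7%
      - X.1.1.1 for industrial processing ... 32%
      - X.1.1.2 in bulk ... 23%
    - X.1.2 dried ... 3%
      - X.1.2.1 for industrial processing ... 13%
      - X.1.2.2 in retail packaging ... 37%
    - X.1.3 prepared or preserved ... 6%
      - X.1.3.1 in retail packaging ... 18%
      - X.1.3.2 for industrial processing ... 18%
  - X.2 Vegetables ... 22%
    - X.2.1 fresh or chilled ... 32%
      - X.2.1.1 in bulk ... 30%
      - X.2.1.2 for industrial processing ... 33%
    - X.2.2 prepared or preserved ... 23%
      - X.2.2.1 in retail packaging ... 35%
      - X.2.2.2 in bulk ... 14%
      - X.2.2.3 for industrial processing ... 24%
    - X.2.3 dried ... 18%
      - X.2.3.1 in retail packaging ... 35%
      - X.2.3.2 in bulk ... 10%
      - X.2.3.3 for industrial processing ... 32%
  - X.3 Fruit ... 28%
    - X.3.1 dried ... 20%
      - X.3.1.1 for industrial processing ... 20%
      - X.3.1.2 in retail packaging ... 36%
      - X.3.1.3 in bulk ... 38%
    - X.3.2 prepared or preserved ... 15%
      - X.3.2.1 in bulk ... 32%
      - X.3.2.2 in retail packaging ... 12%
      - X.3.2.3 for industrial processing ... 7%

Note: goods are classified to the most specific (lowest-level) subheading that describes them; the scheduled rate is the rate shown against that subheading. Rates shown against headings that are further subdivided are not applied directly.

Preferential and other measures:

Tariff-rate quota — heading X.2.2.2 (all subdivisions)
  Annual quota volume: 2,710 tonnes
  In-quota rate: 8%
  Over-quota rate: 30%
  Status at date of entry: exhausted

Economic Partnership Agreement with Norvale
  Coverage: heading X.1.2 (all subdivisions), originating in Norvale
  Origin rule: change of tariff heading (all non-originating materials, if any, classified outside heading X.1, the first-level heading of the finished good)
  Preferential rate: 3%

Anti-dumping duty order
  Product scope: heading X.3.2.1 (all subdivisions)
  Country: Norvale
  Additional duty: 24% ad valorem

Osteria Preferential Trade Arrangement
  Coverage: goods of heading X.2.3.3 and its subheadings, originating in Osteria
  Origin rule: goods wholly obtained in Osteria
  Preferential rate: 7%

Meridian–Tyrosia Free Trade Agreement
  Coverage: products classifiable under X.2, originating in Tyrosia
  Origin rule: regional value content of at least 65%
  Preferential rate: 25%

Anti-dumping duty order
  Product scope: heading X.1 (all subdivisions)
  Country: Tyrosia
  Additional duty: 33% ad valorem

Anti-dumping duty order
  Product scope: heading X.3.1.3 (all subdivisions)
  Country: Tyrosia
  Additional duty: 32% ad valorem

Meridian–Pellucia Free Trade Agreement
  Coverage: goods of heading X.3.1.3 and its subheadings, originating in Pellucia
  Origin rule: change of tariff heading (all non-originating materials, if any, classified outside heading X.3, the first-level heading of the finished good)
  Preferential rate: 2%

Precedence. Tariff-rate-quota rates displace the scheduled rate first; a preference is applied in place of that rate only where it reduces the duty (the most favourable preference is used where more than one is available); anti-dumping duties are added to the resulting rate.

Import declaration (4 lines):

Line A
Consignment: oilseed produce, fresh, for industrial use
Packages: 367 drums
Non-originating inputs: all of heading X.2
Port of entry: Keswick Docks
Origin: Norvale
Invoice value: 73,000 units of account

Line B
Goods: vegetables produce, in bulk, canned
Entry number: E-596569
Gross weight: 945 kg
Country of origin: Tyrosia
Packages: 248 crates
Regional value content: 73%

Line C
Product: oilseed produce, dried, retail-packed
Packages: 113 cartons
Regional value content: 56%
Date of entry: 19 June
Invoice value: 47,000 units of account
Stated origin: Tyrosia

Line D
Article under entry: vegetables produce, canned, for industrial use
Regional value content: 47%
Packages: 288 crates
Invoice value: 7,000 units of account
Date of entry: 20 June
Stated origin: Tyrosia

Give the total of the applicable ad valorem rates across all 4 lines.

151%

Line A: oilseed → X.1; fresh → X.1.1; for industrial use → X.1.1.1. Scheduled 32%. Norvale agreement on X.1.2: X.1.1.1 not covered. → 32%.
Line B: vegetables → X.2; canned → X.2.2; in bulk → X.2.2.2. Scheduled 14%. quota on X.2.2.2 exhausted → over-quota 30%; Tyrosia agreement on X.2: RVC ≥ 65% → 25% available; preferential 25%. → 25%.
Line C: oilseed → X.1; dried → X.1.2; retail-packed → X.1.2.2. Scheduled 37%. Tyrosia agreement on X.2: X.1.2.2 not covered; anti-dumping (Tyrosia, X.1): +33%; total 37% + 33% = 70%. → 70%.
Line D: vegetables → X.2; canned → X.2.2; for industrial use → X.2.2.3. Scheduled 24%. Tyrosia agreement on X.2: RVC < 65%. → 24%.
Sum: 32% + 25% + 70% + 24% = 151%.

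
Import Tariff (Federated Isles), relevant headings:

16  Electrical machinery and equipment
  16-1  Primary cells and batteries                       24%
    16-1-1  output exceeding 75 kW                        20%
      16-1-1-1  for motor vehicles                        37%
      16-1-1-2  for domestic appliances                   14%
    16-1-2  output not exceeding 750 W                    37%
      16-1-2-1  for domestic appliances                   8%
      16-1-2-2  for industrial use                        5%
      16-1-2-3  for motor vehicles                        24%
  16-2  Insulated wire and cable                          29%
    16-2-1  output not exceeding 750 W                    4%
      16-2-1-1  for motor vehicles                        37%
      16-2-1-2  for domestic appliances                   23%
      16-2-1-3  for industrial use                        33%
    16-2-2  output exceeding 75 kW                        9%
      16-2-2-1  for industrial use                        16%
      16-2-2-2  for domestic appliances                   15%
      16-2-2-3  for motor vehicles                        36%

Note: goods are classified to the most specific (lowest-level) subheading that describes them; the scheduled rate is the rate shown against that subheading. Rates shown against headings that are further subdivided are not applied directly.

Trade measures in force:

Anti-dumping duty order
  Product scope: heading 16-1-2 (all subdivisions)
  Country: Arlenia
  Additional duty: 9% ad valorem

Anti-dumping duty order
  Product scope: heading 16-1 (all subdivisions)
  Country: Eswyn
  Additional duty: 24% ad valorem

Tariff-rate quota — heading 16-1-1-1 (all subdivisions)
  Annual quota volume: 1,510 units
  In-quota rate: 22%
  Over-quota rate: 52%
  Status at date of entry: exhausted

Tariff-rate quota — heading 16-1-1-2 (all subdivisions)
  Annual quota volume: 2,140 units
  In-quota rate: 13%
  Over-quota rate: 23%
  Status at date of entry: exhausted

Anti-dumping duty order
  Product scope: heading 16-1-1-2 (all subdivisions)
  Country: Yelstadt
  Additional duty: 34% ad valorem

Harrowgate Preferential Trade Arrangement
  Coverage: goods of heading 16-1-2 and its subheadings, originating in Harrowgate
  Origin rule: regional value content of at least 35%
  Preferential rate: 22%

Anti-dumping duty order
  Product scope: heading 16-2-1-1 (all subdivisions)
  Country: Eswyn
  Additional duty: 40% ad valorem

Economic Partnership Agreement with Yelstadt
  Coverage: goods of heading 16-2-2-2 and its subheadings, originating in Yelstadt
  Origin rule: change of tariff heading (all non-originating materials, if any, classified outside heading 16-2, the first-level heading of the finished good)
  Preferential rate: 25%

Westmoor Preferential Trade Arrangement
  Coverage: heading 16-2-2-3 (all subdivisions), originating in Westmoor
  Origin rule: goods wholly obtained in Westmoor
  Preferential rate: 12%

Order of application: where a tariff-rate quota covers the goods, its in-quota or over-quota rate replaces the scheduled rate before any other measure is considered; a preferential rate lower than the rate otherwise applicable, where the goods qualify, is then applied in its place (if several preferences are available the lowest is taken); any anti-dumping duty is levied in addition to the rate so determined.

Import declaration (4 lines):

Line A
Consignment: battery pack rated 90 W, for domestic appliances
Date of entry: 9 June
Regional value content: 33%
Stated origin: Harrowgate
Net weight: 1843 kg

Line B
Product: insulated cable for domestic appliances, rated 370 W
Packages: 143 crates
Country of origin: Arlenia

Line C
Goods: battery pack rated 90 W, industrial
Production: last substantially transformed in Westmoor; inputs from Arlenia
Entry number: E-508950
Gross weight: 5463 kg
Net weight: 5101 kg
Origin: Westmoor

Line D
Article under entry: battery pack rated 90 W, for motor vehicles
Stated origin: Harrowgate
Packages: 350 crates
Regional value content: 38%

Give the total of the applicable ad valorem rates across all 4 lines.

58%

Line A: battery pack → 16-1; rated 90 W → 16-1-2; for domestic appliances → 16-1-2-1. Scheduled 8%. Harrowgate agreement on 16-1-2: RVC < 35%. → 8%.
Line B: insulated cable → 16-2; rated 370 W → 16-2-1; for domestic appliances → 16-2-1-2. Scheduled 23%. No special measure applies. → 23%.
Line C: battery pack → 16-1; rated 90 W → 16-1-2; industrial → 16-1-2-2. Scheduled 5%. Westmoor agreement on 16-2-2-3: 16-1-2-2 not covered. → 5%.
Line D: battery pack → 16-1; rated 90 W → 16-1-2; for motor vehicles → 16-1-2-3. Scheduled 24%. Harrowgate agreement on 16-1-2: RVC ≥ 35% → 22% available; preferential 22%. → 22%.
Sum: 8% + 23% + 5% + 22% = 58%.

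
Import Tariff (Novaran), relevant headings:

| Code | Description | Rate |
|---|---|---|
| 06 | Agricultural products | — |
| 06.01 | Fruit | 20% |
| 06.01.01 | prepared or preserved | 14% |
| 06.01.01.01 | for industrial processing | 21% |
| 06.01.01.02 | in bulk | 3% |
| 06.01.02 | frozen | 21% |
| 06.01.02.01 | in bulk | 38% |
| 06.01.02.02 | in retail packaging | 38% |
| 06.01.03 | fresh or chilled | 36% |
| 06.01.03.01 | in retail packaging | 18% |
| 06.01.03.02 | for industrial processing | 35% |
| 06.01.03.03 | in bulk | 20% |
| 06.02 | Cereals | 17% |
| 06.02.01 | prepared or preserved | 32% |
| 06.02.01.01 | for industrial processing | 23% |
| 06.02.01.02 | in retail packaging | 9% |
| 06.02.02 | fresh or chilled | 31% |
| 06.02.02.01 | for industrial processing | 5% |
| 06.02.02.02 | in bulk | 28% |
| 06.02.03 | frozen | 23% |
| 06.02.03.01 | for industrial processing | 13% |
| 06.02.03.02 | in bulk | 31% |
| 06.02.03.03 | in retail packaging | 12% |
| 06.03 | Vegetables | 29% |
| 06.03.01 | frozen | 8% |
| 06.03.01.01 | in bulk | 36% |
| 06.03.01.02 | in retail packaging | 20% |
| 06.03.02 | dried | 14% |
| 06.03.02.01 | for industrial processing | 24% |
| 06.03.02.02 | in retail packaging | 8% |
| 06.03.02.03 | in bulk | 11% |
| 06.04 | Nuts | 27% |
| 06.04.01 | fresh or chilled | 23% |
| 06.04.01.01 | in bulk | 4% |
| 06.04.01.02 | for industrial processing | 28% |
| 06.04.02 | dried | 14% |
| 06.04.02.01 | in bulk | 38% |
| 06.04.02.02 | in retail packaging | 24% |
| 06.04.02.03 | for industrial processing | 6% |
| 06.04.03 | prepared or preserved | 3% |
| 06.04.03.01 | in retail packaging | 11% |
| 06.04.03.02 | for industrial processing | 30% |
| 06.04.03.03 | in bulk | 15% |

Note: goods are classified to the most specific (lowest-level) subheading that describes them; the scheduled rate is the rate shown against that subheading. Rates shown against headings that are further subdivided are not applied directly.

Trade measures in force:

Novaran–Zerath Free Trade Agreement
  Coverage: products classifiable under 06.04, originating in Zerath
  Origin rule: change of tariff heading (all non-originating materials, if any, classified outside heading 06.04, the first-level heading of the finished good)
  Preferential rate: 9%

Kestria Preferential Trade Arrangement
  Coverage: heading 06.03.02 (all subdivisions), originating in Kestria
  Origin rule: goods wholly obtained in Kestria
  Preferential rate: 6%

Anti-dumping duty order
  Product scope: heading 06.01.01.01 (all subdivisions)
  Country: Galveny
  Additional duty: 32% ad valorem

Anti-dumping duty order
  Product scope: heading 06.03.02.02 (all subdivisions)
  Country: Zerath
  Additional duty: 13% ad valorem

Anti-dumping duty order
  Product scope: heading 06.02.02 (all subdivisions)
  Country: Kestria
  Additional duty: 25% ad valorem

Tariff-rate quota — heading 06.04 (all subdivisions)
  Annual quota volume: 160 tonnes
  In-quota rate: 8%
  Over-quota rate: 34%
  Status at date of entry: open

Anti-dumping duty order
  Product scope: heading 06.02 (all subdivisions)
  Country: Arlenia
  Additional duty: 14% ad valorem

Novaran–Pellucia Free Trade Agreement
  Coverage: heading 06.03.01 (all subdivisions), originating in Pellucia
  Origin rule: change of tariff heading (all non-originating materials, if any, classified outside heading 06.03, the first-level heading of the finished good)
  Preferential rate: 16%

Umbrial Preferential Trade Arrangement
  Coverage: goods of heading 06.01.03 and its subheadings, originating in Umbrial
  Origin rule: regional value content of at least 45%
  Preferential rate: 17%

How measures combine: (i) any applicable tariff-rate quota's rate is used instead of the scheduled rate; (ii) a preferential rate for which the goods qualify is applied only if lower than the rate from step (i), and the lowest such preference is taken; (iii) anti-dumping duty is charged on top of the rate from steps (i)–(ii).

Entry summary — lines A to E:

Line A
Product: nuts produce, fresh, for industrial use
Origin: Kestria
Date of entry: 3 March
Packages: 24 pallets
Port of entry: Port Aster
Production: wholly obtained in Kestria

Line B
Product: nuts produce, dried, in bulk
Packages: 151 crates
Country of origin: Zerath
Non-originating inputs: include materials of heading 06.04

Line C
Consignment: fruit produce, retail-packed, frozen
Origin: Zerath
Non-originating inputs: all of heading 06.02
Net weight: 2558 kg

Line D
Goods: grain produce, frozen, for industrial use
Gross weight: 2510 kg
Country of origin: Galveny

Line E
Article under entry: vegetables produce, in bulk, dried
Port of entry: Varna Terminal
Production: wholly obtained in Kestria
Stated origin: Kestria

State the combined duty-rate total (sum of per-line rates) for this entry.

73%

Line A: nuts → 06.04; fresh → 06.04.01; for industrial use → 06.04.01.02. Scheduled 28%. quota on 06.04 open → in-quota 8%; Kestria agreement on 06.03.02: 06.04.01.02 not covered. → 8%.
Line B: nuts → 06.04; dried → 06.04.02; in bulk → 06.04.02.01. Scheduled 38%. quota on 06.04 open → in-quota 8%; Zerath agreement on 06.04: CTH not met. → 8%.
Line C: fruit → 06.01; frozen → 06.01.02; retail-packed → 06.01.02.02. Scheduled 38%. Zerath agreement on 06.04: 06.01.02.02 not covered. → 38%.
Line D: grain → 06.02; frozen → 06.02.03; for industrial use → 06.02.03.01. Scheduled 13%. No special measure applies. → 13%.
Line E: vegetables → 06.03; dried → 06.03.02; in bulk → 06.03.02.03. Scheduled 11%. Kestria agreement on 06.03.02: wholly obtained → 6% available; preferential 6%. → 6%.
Sum: 8% + 8% + 38% + 13% + 6% = 73%.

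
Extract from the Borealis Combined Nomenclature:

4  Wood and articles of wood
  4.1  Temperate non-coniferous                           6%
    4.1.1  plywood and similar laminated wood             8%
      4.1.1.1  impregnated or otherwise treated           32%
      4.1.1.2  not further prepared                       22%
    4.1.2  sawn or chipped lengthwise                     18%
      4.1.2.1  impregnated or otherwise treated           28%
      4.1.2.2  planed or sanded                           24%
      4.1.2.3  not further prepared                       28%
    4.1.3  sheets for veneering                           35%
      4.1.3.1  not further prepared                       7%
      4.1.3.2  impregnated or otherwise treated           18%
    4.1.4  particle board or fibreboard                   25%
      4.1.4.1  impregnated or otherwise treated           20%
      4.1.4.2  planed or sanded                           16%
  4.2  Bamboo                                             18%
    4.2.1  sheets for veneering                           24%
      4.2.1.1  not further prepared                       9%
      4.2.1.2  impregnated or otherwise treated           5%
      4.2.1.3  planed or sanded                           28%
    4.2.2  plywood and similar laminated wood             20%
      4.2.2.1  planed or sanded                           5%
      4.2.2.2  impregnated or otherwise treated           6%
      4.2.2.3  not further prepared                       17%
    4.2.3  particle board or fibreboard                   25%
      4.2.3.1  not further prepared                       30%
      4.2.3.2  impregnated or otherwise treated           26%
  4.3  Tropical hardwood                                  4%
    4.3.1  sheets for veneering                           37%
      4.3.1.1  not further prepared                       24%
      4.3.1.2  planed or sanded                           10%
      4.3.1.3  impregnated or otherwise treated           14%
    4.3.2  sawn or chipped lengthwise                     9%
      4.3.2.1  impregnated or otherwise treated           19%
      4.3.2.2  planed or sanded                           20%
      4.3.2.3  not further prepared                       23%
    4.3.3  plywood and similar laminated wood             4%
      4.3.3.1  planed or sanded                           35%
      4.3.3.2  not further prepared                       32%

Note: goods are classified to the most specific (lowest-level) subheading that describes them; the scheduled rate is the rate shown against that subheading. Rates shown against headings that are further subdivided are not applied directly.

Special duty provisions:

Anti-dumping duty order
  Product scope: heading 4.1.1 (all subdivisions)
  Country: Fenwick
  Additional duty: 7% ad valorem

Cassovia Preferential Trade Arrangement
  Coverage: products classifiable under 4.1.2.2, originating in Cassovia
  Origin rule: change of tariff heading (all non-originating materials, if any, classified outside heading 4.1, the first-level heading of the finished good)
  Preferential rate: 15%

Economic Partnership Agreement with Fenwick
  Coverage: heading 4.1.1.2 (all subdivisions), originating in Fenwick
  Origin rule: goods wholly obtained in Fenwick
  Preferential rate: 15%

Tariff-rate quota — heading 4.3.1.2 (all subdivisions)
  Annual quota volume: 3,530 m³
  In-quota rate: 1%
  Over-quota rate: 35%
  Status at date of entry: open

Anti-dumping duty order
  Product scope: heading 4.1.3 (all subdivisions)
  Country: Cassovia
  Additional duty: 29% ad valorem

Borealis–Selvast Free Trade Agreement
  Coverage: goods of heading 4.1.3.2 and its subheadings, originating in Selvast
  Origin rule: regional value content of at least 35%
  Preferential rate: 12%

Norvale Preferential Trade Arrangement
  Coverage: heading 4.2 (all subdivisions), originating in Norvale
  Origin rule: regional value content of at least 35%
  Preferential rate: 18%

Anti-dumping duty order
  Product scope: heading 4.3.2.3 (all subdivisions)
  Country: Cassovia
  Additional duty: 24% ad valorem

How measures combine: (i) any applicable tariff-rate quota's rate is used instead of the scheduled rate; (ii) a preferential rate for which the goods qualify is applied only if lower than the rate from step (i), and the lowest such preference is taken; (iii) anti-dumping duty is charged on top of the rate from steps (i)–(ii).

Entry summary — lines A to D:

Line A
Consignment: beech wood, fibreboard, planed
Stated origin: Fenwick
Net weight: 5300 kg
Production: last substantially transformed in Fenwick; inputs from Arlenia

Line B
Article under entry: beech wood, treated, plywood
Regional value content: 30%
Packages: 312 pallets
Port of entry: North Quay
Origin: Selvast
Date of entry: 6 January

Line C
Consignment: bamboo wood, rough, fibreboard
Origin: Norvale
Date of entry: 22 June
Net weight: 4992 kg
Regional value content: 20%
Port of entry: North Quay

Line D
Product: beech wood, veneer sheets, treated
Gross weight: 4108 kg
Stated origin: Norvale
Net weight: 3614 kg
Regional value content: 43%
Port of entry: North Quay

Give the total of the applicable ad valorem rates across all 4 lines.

Line A: beech → 4.1; fibreboard → 4.1.4; planed → 4.1.4.2. Scheduled 16%. Fenwick agreement on 4.1.1.2: 4.1.4.2 not covered. → 16%.
Line B: beech → 4.1; plywood → 4.1.1; treated → 4.1.1.1. Scheduled 32%. Selvast agreement on 4.1.3.2: 4.1.1.1 not covered. → 32%.
Line C: bamboo → 4.2; fibreboard → 4.2.3; rough → 4.2.3.1. Scheduled 30%. Norvale agreement on 4.2: RVC < 35%. → 30%.
Line D: beech → 4.1; veneer sheets → 4.1.3; treated → 4.1.3.2. Scheduled 18%. Norvale agreement on 4.2: 4.1.3.2 not covered. → 18%.
Sum: 16% + 32% + 30% + 18% = 96%.

96%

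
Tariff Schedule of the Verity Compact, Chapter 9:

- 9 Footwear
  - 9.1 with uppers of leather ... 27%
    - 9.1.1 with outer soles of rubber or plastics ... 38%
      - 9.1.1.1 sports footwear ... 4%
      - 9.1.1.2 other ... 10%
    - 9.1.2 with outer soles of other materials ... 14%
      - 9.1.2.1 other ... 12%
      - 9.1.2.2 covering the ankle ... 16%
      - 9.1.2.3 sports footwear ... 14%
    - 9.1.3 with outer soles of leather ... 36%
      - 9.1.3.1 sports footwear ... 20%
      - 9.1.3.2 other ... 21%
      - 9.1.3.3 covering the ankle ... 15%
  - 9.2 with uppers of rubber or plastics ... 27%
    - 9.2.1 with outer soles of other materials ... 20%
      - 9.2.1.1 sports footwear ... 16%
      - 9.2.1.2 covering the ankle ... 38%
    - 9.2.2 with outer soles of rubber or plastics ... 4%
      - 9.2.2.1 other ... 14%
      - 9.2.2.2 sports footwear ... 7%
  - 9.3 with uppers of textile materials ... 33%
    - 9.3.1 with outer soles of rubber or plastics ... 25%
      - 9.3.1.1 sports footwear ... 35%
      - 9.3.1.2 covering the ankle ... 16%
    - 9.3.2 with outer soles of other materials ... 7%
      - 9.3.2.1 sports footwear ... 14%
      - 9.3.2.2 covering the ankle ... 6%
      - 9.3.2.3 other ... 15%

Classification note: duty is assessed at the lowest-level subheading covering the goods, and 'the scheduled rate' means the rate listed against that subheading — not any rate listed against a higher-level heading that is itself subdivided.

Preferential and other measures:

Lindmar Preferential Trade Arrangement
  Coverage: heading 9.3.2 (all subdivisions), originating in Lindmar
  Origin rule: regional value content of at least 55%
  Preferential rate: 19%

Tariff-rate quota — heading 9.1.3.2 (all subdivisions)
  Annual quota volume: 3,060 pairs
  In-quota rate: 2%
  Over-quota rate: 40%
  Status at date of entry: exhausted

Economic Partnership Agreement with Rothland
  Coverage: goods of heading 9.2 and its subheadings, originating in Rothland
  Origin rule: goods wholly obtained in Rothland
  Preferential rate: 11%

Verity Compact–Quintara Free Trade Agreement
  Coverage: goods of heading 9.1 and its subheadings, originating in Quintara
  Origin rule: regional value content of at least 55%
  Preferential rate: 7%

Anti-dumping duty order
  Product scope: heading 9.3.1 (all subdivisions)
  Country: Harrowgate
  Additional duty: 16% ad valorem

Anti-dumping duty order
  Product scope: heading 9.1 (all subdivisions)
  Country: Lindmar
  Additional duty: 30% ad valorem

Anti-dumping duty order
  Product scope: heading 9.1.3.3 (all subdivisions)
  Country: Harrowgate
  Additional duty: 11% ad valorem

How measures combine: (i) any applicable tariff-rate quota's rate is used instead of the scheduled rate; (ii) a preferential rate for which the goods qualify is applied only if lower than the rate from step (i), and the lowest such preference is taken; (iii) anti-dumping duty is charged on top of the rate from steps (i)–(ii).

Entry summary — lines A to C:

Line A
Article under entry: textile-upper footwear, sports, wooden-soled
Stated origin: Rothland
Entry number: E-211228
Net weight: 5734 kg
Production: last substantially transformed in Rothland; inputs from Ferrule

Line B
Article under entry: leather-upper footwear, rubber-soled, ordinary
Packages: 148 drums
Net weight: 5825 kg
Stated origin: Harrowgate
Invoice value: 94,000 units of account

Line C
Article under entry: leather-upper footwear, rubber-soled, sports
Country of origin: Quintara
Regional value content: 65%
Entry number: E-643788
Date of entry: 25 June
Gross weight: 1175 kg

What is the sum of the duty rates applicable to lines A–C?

Line A: textile-upper → 9.3; wooden-soled → 9.3.2; sports → 9.3.2.1. Scheduled 14%. Rothland agreement on 9.2: 9.3.2.1 not covered. → 14%.
Line B: leather-upper → 9.1; rubber-soled → 9.1.1; ordinary → 9.1.1.2. Scheduled 10%. No special measure applies. → 10%.
Line C: leather-upper → 9.1; rubber-soled → 9.1.1; sports → 9.1.1.1. Scheduled 4%. Quintara agreement on 9.1: RVC ≥ 55% → 7% available; preference 7% not lower than 4% → no reduction. → 4%.
Sum: 14% + 10% + 4% = 28%.

28%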